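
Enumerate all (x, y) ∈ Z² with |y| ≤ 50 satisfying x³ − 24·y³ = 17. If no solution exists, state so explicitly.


The equation is x³ - 24y³ = 17. For fixed y, x³ = 24·y³ + 17, so a solution requires the RHS to be a perfect cube.
Strategy: iterate y from -50 to 50, compute RHS = 24·y³ + 17, and check whether it is a (positive or negative) perfect cube.
Check small values of y:
  y = 0: RHS = 17 is not a perfect cube.
  y = 1: RHS = 41 is not a perfect cube.
  y = -1: RHS = -7 is not a perfect cube.
  y = 2: RHS = 209 is not a perfect cube.
  y = -2: RHS = -175 is not a perfect cube.
  y = 3: RHS = 665 is not a perfect cube.
  y = -3: RHS = -631 is not a perfect cube.
Continuing the search up to |y| = 50 finds no solutions either.
No (x, y) in the scanned range satisfies the equation.

No integer solutions with |y| ≤ 50.


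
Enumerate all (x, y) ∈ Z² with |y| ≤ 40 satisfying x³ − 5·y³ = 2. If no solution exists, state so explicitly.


The equation is x³ - 5y³ = 2. For fixed y, x³ = 5·y³ + 2, so a solution requires the RHS to be a perfect cube.
Strategy: iterate y from -40 to 40, compute RHS = 5·y³ + 2, and check whether it is a (positive or negative) perfect cube.
Check small values of y:
  y = 0: RHS = 2 is not a perfect cube.
  y = 1: RHS = 7 is not a perfect cube.
  y = -1: RHS = -3 is not a perfect cube.
  y = 2: RHS = 42 is not a perfect cube.
  y = -2: RHS = -38 is not a perfect cube.
  y = 3: RHS = 137 is not a perfect cube.
  y = -3: RHS = -133 is not a perfect cube.
Continuing the search up to |y| = 40 finds no solutions either.
No (x, y) in the scanned range satisfies the equation.

No integer solutions with |y| ≤ 40.


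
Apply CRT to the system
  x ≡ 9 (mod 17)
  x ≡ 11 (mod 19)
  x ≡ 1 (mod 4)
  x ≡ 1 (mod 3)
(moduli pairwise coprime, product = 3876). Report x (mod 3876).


Product of moduli M = 17 · 19 · 4 · 3 = 3876.
Merge one congruence at a time:
  Start: x ≡ 9 (mod 17).
  Combine with x ≡ 11 (mod 19); new modulus lcm = 323.
    Write x = 9 + 17·t and substitute into x ≡ 11 (mod 19): 17·t ≡ 11 − 9 = 2 (mod 19).
    The inverse of 17 mod 19 is 9 (since 17·9 = 153 = 8·19 + 1), so t ≡ 9·2 = 18 ≡ 18 (mod 19).
    Then x = 9 + 17·18 = 315, valid modulo lcm(17, 19) = 323: x ≡ 315 (mod 323).
  Combine with x ≡ 1 (mod 4); new modulus lcm = 1292.
    Write x = 315 + 323·t and substitute into x ≡ 1 (mod 4): 323·t ≡ 1 − 315 = -314 (mod 4).
    Reduce coefficients mod 4: 3·t ≡ 2 (mod 4).
    The inverse of 3 mod 4 is 3 (since 3·3 = 9 = 2·4 + 1), so t ≡ 3·2 = 6 ≡ 2 (mod 4).
    Then x = 315 + 323·2 = 961, valid modulo lcm(323, 4) = 1292: x ≡ 961 (mod 1292).
  Combine with x ≡ 1 (mod 3); new modulus lcm = 3876.
    Write x = 961 + 1292·t and substitute into x ≡ 1 (mod 3): 1292·t ≡ 1 − 961 = -960 (mod 3).
    Reduce coefficients mod 3: 2·t ≡ 0 (mod 3).
    The inverse of 2 mod 3 is 2 (since 2·2 = 4 = 1·3 + 1), so t ≡ 2·0 = 0 ≡ 0 (mod 3).
    Then x = 961 + 1292·0 = 961, valid modulo lcm(1292, 3) = 3876: x ≡ 961 (mod 3876).
Verify against each original: 961 mod 17 = 9, 961 mod 19 = 11, 961 mod 4 = 1, 961 mod 3 = 1.

x ≡ 961 (mod 3876).


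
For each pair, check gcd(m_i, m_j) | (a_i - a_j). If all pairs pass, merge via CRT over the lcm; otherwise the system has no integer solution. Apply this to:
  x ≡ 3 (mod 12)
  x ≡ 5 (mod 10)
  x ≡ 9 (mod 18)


Moduli 12, 10, 18 are not pairwise coprime, so CRT works modulo lcm(m_i) when all pairwise compatibility conditions hold.
Pairwise compatibility: gcd(m_i, m_j) must divide a_i - a_j for every pair.
Merge one congruence at a time:
  Start: x ≡ 3 (mod 12).
  Combine with x ≡ 5 (mod 10): gcd(12, 10) = 2; 5 - 3 = 2, which IS divisible by 2, so compatible.
    Write x = 3 + 12·t and substitute into x ≡ 5 (mod 10): 12·t ≡ 5 − 3 = 2 (mod 10).
    Divide the congruence (and modulus) by g = 2: 6·t ≡ 1 (mod 5).
    Reduce coefficients mod 5: 1·t ≡ 1 (mod 5).
    So t ≡ 1 (mod 5).
    Then x = 3 + 12·1 = 15, valid modulo lcm(12, 10) = 60: x ≡ 15 (mod 60).
  Combine with x ≡ 9 (mod 18): gcd(60, 18) = 6; 9 - 15 = -6, which IS divisible by 6, so compatible.
    Write x = 15 + 60·t and substitute into x ≡ 9 (mod 18): 60·t ≡ 9 − 15 = -6 (mod 18).
    Divide the congruence (and modulus) by g = 6: 10·t ≡ -1 (mod 3).
    Reduce coefficients mod 3: 1·t ≡ 2 (mod 3).
    So t ≡ 2 (mod 3).
    Then x = 15 + 60·2 = 135, valid modulo lcm(60, 18) = 180: x ≡ 135 (mod 180).
Verify: 135 mod 12 = 3, 135 mod 10 = 5, 135 mod 18 = 9.

x ≡ 135 (mod 180).


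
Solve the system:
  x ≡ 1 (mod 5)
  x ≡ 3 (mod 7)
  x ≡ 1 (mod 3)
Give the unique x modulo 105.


Moduli 5, 7, 3 are pairwise coprime; by CRT there is a unique solution modulo M = 5 · 7 · 3 = 105.
Solve pairwise, accumulating the modulus:
  Start with x ≡ 1 (mod 5).
  Combine with x ≡ 3 (mod 7): since gcd(5, 7) = 1, we get a unique residue mod 35.
    Write x = 1 + 5·t and substitute into x ≡ 3 (mod 7): 5·t ≡ 3 − 1 = 2 (mod 7).
    The inverse of 5 mod 7 is 3 (since 5·3 = 15 = 2·7 + 1), so t ≡ 3·2 = 6 ≡ 6 (mod 7).
    Then x = 1 + 5·6 = 31, valid modulo lcm(5, 7) = 35: x ≡ 31 (mod 35).
  Combine with x ≡ 1 (mod 3): since gcd(35, 3) = 1, we get a unique residue mod 105.
    Write x = 31 + 35·t and substitute into x ≡ 1 (mod 3): 35·t ≡ 1 − 31 = -30 (mod 3).
    Reduce coefficients mod 3: 2·t ≡ 0 (mod 3).
    The inverse of 2 mod 3 is 2 (since 2·2 = 4 = 1·3 + 1), so t ≡ 2·0 = 0 ≡ 0 (mod 3).
    Then x = 31 + 35·0 = 31, valid modulo lcm(35, 3) = 105: x ≡ 31 (mod 105).
Verify: 31 mod 5 = 1 ✓, 31 mod 7 = 3 ✓, 31 mod 3 = 1 ✓.

x ≡ 31 (mod 105).


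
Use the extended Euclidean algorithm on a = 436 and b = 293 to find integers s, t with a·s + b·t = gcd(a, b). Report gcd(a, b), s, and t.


Euclidean algorithm on (436, 293) — divide until remainder is 0:
  436 = 1 · 293 + 143
  293 = 2 · 143 + 7
  143 = 20 · 7 + 3
  7 = 2 · 3 + 1
  3 = 3 · 1 + 0
gcd(436, 293) = 1.
Track Bezout coefficients alongside the remainders: start with r₀ = 436 = a·1 + b·0 (s = 1, t = 0) and r₁ = 293 = a·0 + b·1 (s = 0, t = 1); each new remainder r_{k+1} = r_{k-1} − q_k·r_k inherits s_{k+1} = s_{k-1} − q_k·s_k, t_{k+1} = t_{k-1} − q_k·t_k, so r_k = a·s_k + b·t_k at every step:
  q = 1: r = 143, s = 1 − 1·0 = 1, t = 0 − 1·1 = -1  (check: 436·1 + 293·(-1) = 143)
  q = 2: r = 7, s = 0 − 2·1 = -2, t = 1 − 2·(-1) = 3  (check: 436·(-2) + 293·3 = 7)
  q = 20: r = 3, s = 1 − 20·(-2) = 41, t = -1 − 20·3 = -61  (check: 436·41 + 293·(-61) = 3)
  q = 2: r = 1, s = -2 − 2·41 = -84, t = 3 − 2·(-61) = 125  (check: 436·(-84) + 293·125 = 1)
The row with r = 1 (the gcd) gives the Bezout coefficients s = -84, t = 125.
Result: 436 · (-84) + 293 · (125) = 1.

gcd(436, 293) = 1; s = -84, t = 125 (check: 436·(-84) + 293·125 = 1).


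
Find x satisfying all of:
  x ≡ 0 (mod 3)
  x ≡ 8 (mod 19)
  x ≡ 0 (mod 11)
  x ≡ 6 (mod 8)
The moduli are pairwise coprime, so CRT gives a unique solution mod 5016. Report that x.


Product of moduli M = 3 · 19 · 11 · 8 = 5016.
Merge one congruence at a time:
  Start: x ≡ 0 (mod 3).
  Combine with x ≡ 8 (mod 19); new modulus lcm = 57.
    Write x = 0 + 3·t and substitute into x ≡ 8 (mod 19): 3·t ≡ 8 − 0 = 8 (mod 19).
    The inverse of 3 mod 19 is 13 (since 3·13 = 39 = 2·19 + 1), so t ≡ 13·8 = 104 ≡ 9 (mod 19).
    Then x = 0 + 3·9 = 27, valid modulo lcm(3, 19) = 57: x ≡ 27 (mod 57).
  Combine with x ≡ 0 (mod 11); new modulus lcm = 627.
    Write x = 27 + 57·t and substitute into x ≡ 0 (mod 11): 57·t ≡ 0 − 27 = -27 (mod 11).
    Reduce coefficients mod 11: 2·t ≡ 6 (mod 11).
    The inverse of 2 mod 11 is 6 (since 2·6 = 12 = 1·11 + 1), so t ≡ 6·6 = 36 ≡ 3 (mod 11).
    Then x = 27 + 57·3 = 198, valid modulo lcm(57, 11) = 627: x ≡ 198 (mod 627).
  Combine with x ≡ 6 (mod 8); new modulus lcm = 5016.
    Write x = 198 + 627·t and substitute into x ≡ 6 (mod 8): 627·t ≡ 6 − 198 = -192 (mod 8).
    Reduce coefficients mod 8: 3·t ≡ 0 (mod 8).
    The inverse of 3 mod 8 is 3 (since 3·3 = 9 = 1·8 + 1), so t ≡ 3·0 = 0 ≡ 0 (mod 8).
    Then x = 198 + 627·0 = 198, valid modulo lcm(627, 8) = 5016: x ≡ 198 (mod 5016).
Verify against each original: 198 mod 3 = 0, 198 mod 19 = 8, 198 mod 11 = 0, 198 mod 8 = 6.

x ≡ 198 (mod 5016).


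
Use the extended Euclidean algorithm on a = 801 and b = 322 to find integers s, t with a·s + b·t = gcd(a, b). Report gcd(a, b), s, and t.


Euclidean algorithm on (801, 322) — divide until remainder is 0:
  801 = 2 · 322 + 157
  322 = 2 · 157 + 8
  157 = 19 · 8 + 5
  8 = 1 · 5 + 3
  5 = 1 · 3 + 2
  3 = 1 · 2 + 1
  2 = 2 · 1 + 0
gcd(801, 322) = 1.
Track Bezout coefficients alongside the remainders: start with r₀ = 801 = a·1 + b·0 (s = 1, t = 0) and r₁ = 322 = a·0 + b·1 (s = 0, t = 1); each new remainder r_{k+1} = r_{k-1} − q_k·r_k inherits s_{k+1} = s_{k-1} − q_k·s_k, t_{k+1} = t_{k-1} − q_k·t_k, so r_k = a·s_k + b·t_k at every step:
  q = 2: r = 157, s = 1 − 2·0 = 1, t = 0 − 2·1 = -2  (check: 801·1 + 322·(-2) = 157)
  q = 2: r = 8, s = 0 − 2·1 = -2, t = 1 − 2·(-2) = 5  (check: 801·(-2) + 322·5 = 8)
  q = 19: r = 5, s = 1 − 19·(-2) = 39, t = -2 − 19·5 = -97  (check: 801·39 + 322·(-97) = 5)
  q = 1: r = 3, s = -2 − 1·39 = -41, t = 5 − 1·(-97) = 102  (check: 801·(-41) + 322·102 = 3)
  q = 1: r = 2, s = 39 − 1·(-41) = 80, t = -97 − 1·102 = -199  (check: 801·80 + 322·(-199) = 2)
  q = 1: r = 1, s = -41 − 1·80 = -121, t = 102 − 1·(-199) = 301  (check: 801·(-121) + 322·301 = 1)
The row with r = 1 (the gcd) gives the Bezout coefficients s = -121, t = 301.
Result: 801 · (-121) + 322 · (301) = 1.

gcd(801, 322) = 1; s = -121, t = 301 (check: 801·(-121) + 322·301 = 1).


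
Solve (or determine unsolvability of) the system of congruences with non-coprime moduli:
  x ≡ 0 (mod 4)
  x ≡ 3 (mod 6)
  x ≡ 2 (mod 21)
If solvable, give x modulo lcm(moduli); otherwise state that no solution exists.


Moduli 4, 6, 21 are not pairwise coprime, so CRT works modulo lcm(m_i) when all pairwise compatibility conditions hold.
Pairwise compatibility: gcd(m_i, m_j) must divide a_i - a_j for every pair.
Merge one congruence at a time:
  Start: x ≡ 0 (mod 4).
  Combine with x ≡ 3 (mod 6): gcd(4, 6) = 2, and 3 - 0 = 3 is NOT divisible by 2.
    ⇒ system is inconsistent (no integer solution).

No solution (the system is inconsistent).


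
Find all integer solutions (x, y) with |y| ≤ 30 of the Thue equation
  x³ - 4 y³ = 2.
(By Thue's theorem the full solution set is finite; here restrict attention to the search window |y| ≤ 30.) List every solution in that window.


The equation is x³ - 4y³ = 2. For fixed y, x³ = 4·y³ + 2, so a solution requires the RHS to be a perfect cube.
Strategy: iterate y from -30 to 30, compute RHS = 4·y³ + 2, and check whether it is a (positive or negative) perfect cube.
Check small values of y:
  y = 0: RHS = 2 is not a perfect cube.
  y = 1: RHS = 6 is not a perfect cube.
  y = -1: RHS = -2 is not a perfect cube.
  y = 2: RHS = 34 is not a perfect cube.
  y = -2: RHS = -30 is not a perfect cube.
  y = 3: RHS = 110 is not a perfect cube.
  y = -3: RHS = -106 is not a perfect cube.
Continuing the search up to |y| = 30 finds no solutions either.
No (x, y) in the scanned range satisfies the equation.

No integer solutions with |y| ≤ 30.


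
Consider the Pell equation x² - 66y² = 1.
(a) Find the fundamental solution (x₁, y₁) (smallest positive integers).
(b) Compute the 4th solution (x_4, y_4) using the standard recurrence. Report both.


Step 1: Find the fundamental solution (x₁, y₁) of x² - 66y² = 1.
  Expand √66 as a continued fraction. a₀ = ⌊√66⌋ = 8; iterate m_{k+1} = d_k·a_k − m_k, d_{k+1} = (66 − m_{k+1}²)/d_k, a_{k+1} = ⌊(a₀ + m_{k+1})/d_{k+1}⌋ (starting m₀ = 0, d₀ = 1), with convergents p_k = a_k·p_{k-1} + p_{k-2}, q_k = a_k·q_{k-1} + q_{k-2} (p₋₁ = 1, q₋₁ = 0):
  k = 0: a₀ = 8; p₀/q₀ = 8/1; p₀² − 66·q₀² = 64 − 66 = -2.
  k = 1: m = 8, d = 2, a = ⌊(8 + 8)/2⌋ = 8; p/q = (8·8 + 1)/(8·1 + 0) = 65/8; p² − 66·q² = 4225 − 4224 = 1.
  The first convergent with p² − 66·q² = 1 gives the fundamental solution (x₁, y₁) = (65, 8).
Step 2: Apply the recurrence (x_{n+1}, y_{n+1}) = (x₁x_n + 66y₁y_n, x₁y_n + y₁x_n) repeatedly.
  From (x_1, y_1) = (65, 8): x_2 = 65·65 + 66·8·8 = 8449; y_2 = 65·8 + 8·65 = 1040.
  From (x_2, y_2) = (8449, 1040): x_3 = 65·8449 + 66·8·1040 = 1098305; y_3 = 65·1040 + 8·8449 = 135192.
  From (x_3, y_3) = (1098305, 135192): x_4 = 65·1098305 + 66·8·135192 = 142771201; y_4 = 65·135192 + 8·1098305 = 17573920.
Step 3: Verify x_4² - 66·y_4² = 20383615834982401 - 20383615834982400 = 1 (should be 1). ✓

(x_1, y_1) = (65, 8); (x_4, y_4) = (142771201, 17573920).


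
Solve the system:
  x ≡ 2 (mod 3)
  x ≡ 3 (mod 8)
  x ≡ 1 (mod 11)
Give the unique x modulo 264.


Moduli 3, 8, 11 are pairwise coprime; by CRT there is a unique solution modulo M = 3 · 8 · 11 = 264.
Solve pairwise, accumulating the modulus:
  Start with x ≡ 2 (mod 3).
  Combine with x ≡ 3 (mod 8): since gcd(3, 8) = 1, we get a unique residue mod 24.
    Write x = 2 + 3·t and substitute into x ≡ 3 (mod 8): 3·t ≡ 3 − 2 = 1 (mod 8).
    The inverse of 3 mod 8 is 3 (since 3·3 = 9 = 1·8 + 1), so t ≡ 3·1 = 3 ≡ 3 (mod 8).
    Then x = 2 + 3·3 = 11, valid modulo lcm(3, 8) = 24: x ≡ 11 (mod 24).
  Combine with x ≡ 1 (mod 11): since gcd(24, 11) = 1, we get a unique residue mod 264.
    Write x = 11 + 24·t and substitute into x ≡ 1 (mod 11): 24·t ≡ 1 − 11 = -10 (mod 11).
    Reduce coefficients mod 11: 2·t ≡ 1 (mod 11).
    The inverse of 2 mod 11 is 6 (since 2·6 = 12 = 1·11 + 1), so t ≡ 6·1 = 6 ≡ 6 (mod 11).
    Then x = 11 + 24·6 = 155, valid modulo lcm(24, 11) = 264: x ≡ 155 (mod 264).
Verify: 155 mod 3 = 2 ✓, 155 mod 8 = 3 ✓, 155 mod 11 = 1 ✓.

x ≡ 155 (mod 264).


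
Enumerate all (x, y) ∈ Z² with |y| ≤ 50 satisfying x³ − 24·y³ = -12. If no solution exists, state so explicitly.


The equation is x³ - 24y³ = -12. For fixed y, x³ = 24·y³ − 12, so a solution requires the RHS to be a perfect cube.
Strategy: iterate y from -50 to 50, compute RHS = 24·y³ − 12, and check whether it is a (positive or negative) perfect cube.
Check small values of y:
  y = 0: RHS = -12 is not a perfect cube.
  y = 1: RHS = 12 is not a perfect cube.
  y = -1: RHS = -36 is not a perfect cube.
  y = 2: RHS = 180 is not a perfect cube.
  y = -2: RHS = -204 is not a perfect cube.
  y = 3: RHS = 636 is not a perfect cube.
  y = -3: RHS = -660 is not a perfect cube.
Continuing the search up to |y| = 50 finds no solutions either.
No (x, y) in the scanned range satisfies the equation.

No integer solutions with |y| ≤ 50.


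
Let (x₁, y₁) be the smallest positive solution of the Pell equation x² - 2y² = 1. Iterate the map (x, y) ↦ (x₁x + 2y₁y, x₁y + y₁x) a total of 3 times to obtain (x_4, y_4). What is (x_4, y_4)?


Step 1: Find the fundamental solution (x₁, y₁) of x² - 2y² = 1.
  Expand √2 as a continued fraction. a₀ = ⌊√2⌋ = 1; iterate m_{k+1} = d_k·a_k − m_k, d_{k+1} = (2 − m_{k+1}²)/d_k, a_{k+1} = ⌊(a₀ + m_{k+1})/d_{k+1}⌋ (starting m₀ = 0, d₀ = 1), with convergents p_k = a_k·p_{k-1} + p_{k-2}, q_k = a_k·q_{k-1} + q_{k-2} (p₋₁ = 1, q₋₁ = 0):
  k = 0: a₀ = 1; p₀/q₀ = 1/1; p₀² − 2·q₀² = 1 − 2 = -1.
  k = 1: m = 1, d = 1, a = ⌊(1 + 1)/1⌋ = 2; p/q = (2·1 + 1)/(2·1 + 0) = 3/2; p² − 2·q² = 9 − 8 = 1.
  The first convergent with p² − 2·q² = 1 gives the fundamental solution (x₁, y₁) = (3, 2).
Step 2: Apply the recurrence (x_{n+1}, y_{n+1}) = (x₁x_n + 2y₁y_n, x₁y_n + y₁x_n) repeatedly.
  From (x_1, y_1) = (3, 2): x_2 = 3·3 + 2·2·2 = 17; y_2 = 3·2 + 2·3 = 12.
  From (x_2, y_2) = (17, 12): x_3 = 3·17 + 2·2·12 = 99; y_3 = 3·12 + 2·17 = 70.
  From (x_3, y_3) = (99, 70): x_4 = 3·99 + 2·2·70 = 577; y_4 = 3·70 + 2·99 = 408.
Step 3: Verify x_4² - 2·y_4² = 332929 - 332928 = 1 (should be 1). ✓

(x_1, y_1) = (3, 2); (x_4, y_4) = (577, 408).


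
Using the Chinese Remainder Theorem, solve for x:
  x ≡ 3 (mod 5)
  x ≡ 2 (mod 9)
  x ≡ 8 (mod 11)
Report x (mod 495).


Moduli 5, 9, 11 are pairwise coprime; by CRT there is a unique solution modulo M = 5 · 9 · 11 = 495.
Solve pairwise, accumulating the modulus:
  Start with x ≡ 3 (mod 5).
  Combine with x ≡ 2 (mod 9): since gcd(5, 9) = 1, we get a unique residue mod 45.
    Write x = 3 + 5·t and substitute into x ≡ 2 (mod 9): 5·t ≡ 2 − 3 = -1 (mod 9).
    Reduce coefficients mod 9: 5·t ≡ 8 (mod 9).
    The inverse of 5 mod 9 is 2 (since 5·2 = 10 = 1·9 + 1), so t ≡ 2·8 = 16 ≡ 7 (mod 9).
    Then x = 3 + 5·7 = 38, valid modulo lcm(5, 9) = 45: x ≡ 38 (mod 45).
  Combine with x ≡ 8 (mod 11): since gcd(45, 11) = 1, we get a unique residue mod 495.
    Write x = 38 + 45·t and substitute into x ≡ 8 (mod 11): 45·t ≡ 8 − 38 = -30 (mod 11).
    Reduce coefficients mod 11: 1·t ≡ 3 (mod 11).
    So t ≡ 3 (mod 11).
    Then x = 38 + 45·3 = 173, valid modulo lcm(45, 11) = 495: x ≡ 173 (mod 495).
Verify: 173 mod 5 = 3 ✓, 173 mod 9 = 2 ✓, 173 mod 11 = 8 ✓.

x ≡ 173 (mod 495).


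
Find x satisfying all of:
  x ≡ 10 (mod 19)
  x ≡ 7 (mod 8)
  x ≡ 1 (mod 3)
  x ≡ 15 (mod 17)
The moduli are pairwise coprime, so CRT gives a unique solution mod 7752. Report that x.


Product of moduli M = 19 · 8 · 3 · 17 = 7752.
Merge one congruence at a time:
  Start: x ≡ 10 (mod 19).
  Combine with x ≡ 7 (mod 8); new modulus lcm = 152.
    Write x = 10 + 19·t and substitute into x ≡ 7 (mod 8): 19·t ≡ 7 − 10 = -3 (mod 8).
    Reduce coefficients mod 8: 3·t ≡ 5 (mod 8).
    The inverse of 3 mod 8 is 3 (since 3·3 = 9 = 1·8 + 1), so t ≡ 3·5 = 15 ≡ 7 (mod 8).
    Then x = 10 + 19·7 = 143, valid modulo lcm(19, 8) = 152: x ≡ 143 (mod 152).
  Combine with x ≡ 1 (mod 3); new modulus lcm = 456.
    Write x = 143 + 152·t and substitute into x ≡ 1 (mod 3): 152·t ≡ 1 − 143 = -142 (mod 3).
    Reduce coefficients mod 3: 2·t ≡ 2 (mod 3).
    The inverse of 2 mod 3 is 2 (since 2·2 = 4 = 1·3 + 1), so t ≡ 2·2 = 4 ≡ 1 (mod 3).
    Then x = 143 + 152·1 = 295, valid modulo lcm(152, 3) = 456: x ≡ 295 (mod 456).
  Combine with x ≡ 15 (mod 17); new modulus lcm = 7752.
    Write x = 295 + 456·t and substitute into x ≡ 15 (mod 17): 456·t ≡ 15 − 295 = -280 (mod 17).
    Reduce coefficients mod 17: 14·t ≡ 9 (mod 17).
    The inverse of 14 mod 17 is 11 (since 14·11 = 154 = 9·17 + 1), so t ≡ 11·9 = 99 ≡ 14 (mod 17).
    Then x = 295 + 456·14 = 6679, valid modulo lcm(456, 17) = 7752: x ≡ 6679 (mod 7752).
Verify against each original: 6679 mod 19 = 10, 6679 mod 8 = 7, 6679 mod 3 = 1, 6679 mod 17 = 15.

x ≡ 6679 (mod 7752).


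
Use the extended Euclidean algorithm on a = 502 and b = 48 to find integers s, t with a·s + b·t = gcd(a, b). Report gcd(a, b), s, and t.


Euclidean algorithm on (502, 48) — divide until remainder is 0:
  502 = 10 · 48 + 22
  48 = 2 · 22 + 4
  22 = 5 · 4 + 2
  4 = 2 · 2 + 0
gcd(502, 48) = 2.
Track Bezout coefficients alongside the remainders: start with r₀ = 502 = a·1 + b·0 (s = 1, t = 0) and r₁ = 48 = a·0 + b·1 (s = 0, t = 1); each new remainder r_{k+1} = r_{k-1} − q_k·r_k inherits s_{k+1} = s_{k-1} − q_k·s_k, t_{k+1} = t_{k-1} − q_k·t_k, so r_k = a·s_k + b·t_k at every step:
  q = 10: r = 22, s = 1 − 10·0 = 1, t = 0 − 10·1 = -10  (check: 502·1 + 48·(-10) = 22)
  q = 2: r = 4, s = 0 − 2·1 = -2, t = 1 − 2·(-10) = 21  (check: 502·(-2) + 48·21 = 4)
  q = 5: r = 2, s = 1 − 5·(-2) = 11, t = -10 − 5·21 = -115  (check: 502·11 + 48·(-115) = 2)
The row with r = 2 (the gcd) gives the Bezout coefficients s = 11, t = -115.
Result: 502 · (11) + 48 · (-115) = 2.

gcd(502, 48) = 2; s = 11, t = -115 (check: 502·11 + 48·(-115) = 2).


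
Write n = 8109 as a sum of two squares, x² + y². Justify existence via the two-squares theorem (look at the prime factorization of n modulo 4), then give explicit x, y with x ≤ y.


Step 1: Factor n = 8109 = 3^2 · 17 · 53.
Step 2: Check the mod-4 condition on each prime factor: 3 ≡ 3 (mod 4), exponent 2 (must be even); 17 ≡ 1 (mod 4), exponent 1; 53 ≡ 1 (mod 4), exponent 1.
All primes ≡ 3 (mod 4) appear to even exponent (or don't appear), so by the two-squares theorem n IS expressible as a sum of two squares.
Step 3: Build a representation. Group n = k² · m with k = 3 and m = 17 · 53 = 901 (a product of primes ≡ 1 (mod 4)); a representation of m scales to one of n via (k·x)² + (k·y)² = k²(x² + y²). Each prime p ≡ 1 (mod 4) is itself a sum of two squares; find a² by testing p − a² for a perfect square:
  17: 17 − 1² = 16 = 4² ⇒ 17 = 1² + 4².
  53: 53 − 1² = 52, 53 − 2² = 49 = 7² ⇒ 53 = 2² + 7².
  Combine using the Brahmagupta–Fibonacci identity (a² + b²)(c² + d²) = (ac − bd)² + (ad + bc)² = (ac + bd)² + (ad − bc)²:
  17 · 53 = 901: from (1² + 4²)(2² + 7²), take (1·2 − 4·7, 1·7 + 4·2) = (2 − 28, 7 + 8) = (-26, 15); dropping signs (only squares matter) gives (26, 15); check 26² + 15² = 676 + 225 = 901 ✓.
  Scale by k = 3: (3·26, 3·15) = (78, 45).
Step 4: Order so x ≤ y and verify: 45² + 78² = 2025 + 6084 = 8109 = n. ✓

n = 8109 = 45² + 78² (one valid representation with x ≤ y).


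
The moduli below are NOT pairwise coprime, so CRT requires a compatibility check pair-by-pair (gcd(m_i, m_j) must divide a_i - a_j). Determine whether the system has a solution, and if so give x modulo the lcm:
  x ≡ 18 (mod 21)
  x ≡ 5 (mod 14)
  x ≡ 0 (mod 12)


Moduli 21, 14, 12 are not pairwise coprime, so CRT works modulo lcm(m_i) when all pairwise compatibility conditions hold.
Pairwise compatibility: gcd(m_i, m_j) must divide a_i - a_j for every pair.
Merge one congruence at a time:
  Start: x ≡ 18 (mod 21).
  Combine with x ≡ 5 (mod 14): gcd(21, 14) = 7, and 5 - 18 = -13 is NOT divisible by 7.
    ⇒ system is inconsistent (no integer solution).

No solution (the system is inconsistent).


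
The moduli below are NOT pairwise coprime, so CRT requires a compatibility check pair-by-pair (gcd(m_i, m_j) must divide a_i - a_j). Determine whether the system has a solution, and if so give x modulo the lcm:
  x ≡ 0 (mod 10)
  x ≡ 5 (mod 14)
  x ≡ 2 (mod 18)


Moduli 10, 14, 18 are not pairwise coprime, so CRT works modulo lcm(m_i) when all pairwise compatibility conditions hold.
Pairwise compatibility: gcd(m_i, m_j) must divide a_i - a_j for every pair.
Merge one congruence at a time:
  Start: x ≡ 0 (mod 10).
  Combine with x ≡ 5 (mod 14): gcd(10, 14) = 2, and 5 - 0 = 5 is NOT divisible by 2.
    ⇒ system is inconsistent (no integer solution).

No solution (the system is inconsistent).


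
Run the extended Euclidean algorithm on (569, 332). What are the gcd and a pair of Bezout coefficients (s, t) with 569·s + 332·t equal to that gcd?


Euclidean algorithm on (569, 332) — divide until remainder is 0:
  569 = 1 · 332 + 237
  332 = 1 · 237 + 95
  237 = 2 · 95 + 47
  95 = 2 · 47 + 1
  47 = 47 · 1 + 0
gcd(569, 332) = 1.
Track Bezout coefficients alongside the remainders: start with r₀ = 569 = a·1 + b·0 (s = 1, t = 0) and r₁ = 332 = a·0 + b·1 (s = 0, t = 1); each new remainder r_{k+1} = r_{k-1} − q_k·r_k inherits s_{k+1} = s_{k-1} − q_k·s_k, t_{k+1} = t_{k-1} − q_k·t_k, so r_k = a·s_k + b·t_k at every step:
  q = 1: r = 237, s = 1 − 1·0 = 1, t = 0 − 1·1 = -1  (check: 569·1 + 332·(-1) = 237)
  q = 1: r = 95, s = 0 − 1·1 = -1, t = 1 − 1·(-1) = 2  (check: 569·(-1) + 332·2 = 95)
  q = 2: r = 47, s = 1 − 2·(-1) = 3, t = -1 − 2·2 = -5  (check: 569·3 + 332·(-5) = 47)
  q = 2: r = 1, s = -1 − 2·3 = -7, t = 2 − 2·(-5) = 12  (check: 569·(-7) + 332·12 = 1)
The row with r = 1 (the gcd) gives the Bezout coefficients s = -7, t = 12.
Result: 569 · (-7) + 332 · (12) = 1.

gcd(569, 332) = 1; s = -7, t = 12 (check: 569·(-7) + 332·12 = 1).


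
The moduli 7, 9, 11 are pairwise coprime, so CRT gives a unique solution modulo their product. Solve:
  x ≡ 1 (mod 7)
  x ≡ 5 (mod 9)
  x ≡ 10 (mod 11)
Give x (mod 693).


Moduli 7, 9, 11 are pairwise coprime; by CRT there is a unique solution modulo M = 7 · 9 · 11 = 693.
Solve pairwise, accumulating the modulus:
  Start with x ≡ 1 (mod 7).
  Combine with x ≡ 5 (mod 9): since gcd(7, 9) = 1, we get a unique residue mod 63.
    Write x = 1 + 7·t and substitute into x ≡ 5 (mod 9): 7·t ≡ 5 − 1 = 4 (mod 9).
    The inverse of 7 mod 9 is 4 (since 7·4 = 28 = 3·9 + 1), so t ≡ 4·4 = 16 ≡ 7 (mod 9).
    Then x = 1 + 7·7 = 50, valid modulo lcm(7, 9) = 63: x ≡ 50 (mod 63).
  Combine with x ≡ 10 (mod 11): since gcd(63, 11) = 1, we get a unique residue mod 693.
    Write x = 50 + 63·t and substitute into x ≡ 10 (mod 11): 63·t ≡ 10 − 50 = -40 (mod 11).
    Reduce coefficients mod 11: 8·t ≡ 4 (mod 11).
    The inverse of 8 mod 11 is 7 (since 8·7 = 56 = 5·11 + 1), so t ≡ 7·4 = 28 ≡ 6 (mod 11).
    Then x = 50 + 63·6 = 428, valid modulo lcm(63, 11) = 693: x ≡ 428 (mod 693).
Verify: 428 mod 7 = 1 ✓, 428 mod 9 = 5 ✓, 428 mod 11 = 10 ✓.

x ≡ 428 (mod 693).


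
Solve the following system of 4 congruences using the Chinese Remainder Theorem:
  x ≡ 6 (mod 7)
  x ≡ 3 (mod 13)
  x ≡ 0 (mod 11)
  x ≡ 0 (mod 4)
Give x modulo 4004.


Product of moduli M = 7 · 13 · 11 · 4 = 4004.
Merge one congruence at a time:
  Start: x ≡ 6 (mod 7).
  Combine with x ≡ 3 (mod 13); new modulus lcm = 91.
    Write x = 6 + 7·t and substitute into x ≡ 3 (mod 13): 7·t ≡ 3 − 6 = -3 (mod 13).
    Reduce coefficients mod 13: 7·t ≡ 10 (mod 13).
    The inverse of 7 mod 13 is 2 (since 7·2 = 14 = 1·13 + 1), so t ≡ 2·10 = 20 ≡ 7 (mod 13).
    Then x = 6 + 7·7 = 55, valid modulo lcm(7, 13) = 91: x ≡ 55 (mod 91).
  Combine with x ≡ 0 (mod 11); new modulus lcm = 1001.
    Write x = 55 + 91·t and substitute into x ≡ 0 (mod 11): 91·t ≡ 0 − 55 = -55 (mod 11).
    Reduce coefficients mod 11: 3·t ≡ 0 (mod 11).
    The inverse of 3 mod 11 is 4 (since 3·4 = 12 = 1·11 + 1), so t ≡ 4·0 = 0 ≡ 0 (mod 11).
    Then x = 55 + 91·0 = 55, valid modulo lcm(91, 11) = 1001: x ≡ 55 (mod 1001).
  Combine with x ≡ 0 (mod 4); new modulus lcm = 4004.
    Write x = 55 + 1001·t and substitute into x ≡ 0 (mod 4): 1001·t ≡ 0 − 55 = -55 (mod 4).
    Reduce coefficients mod 4: 1·t ≡ 1 (mod 4).
    So t ≡ 1 (mod 4).
    Then x = 55 + 1001·1 = 1056, valid modulo lcm(1001, 4) = 4004: x ≡ 1056 (mod 4004).
Verify against each original: 1056 mod 7 = 6, 1056 mod 13 = 3, 1056 mod 11 = 0, 1056 mod 4 = 0.

x ≡ 1056 (mod 4004).


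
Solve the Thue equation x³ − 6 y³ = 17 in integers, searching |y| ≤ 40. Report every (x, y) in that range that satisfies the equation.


The equation is x³ - 6y³ = 17. For fixed y, x³ = 6·y³ + 17, so a solution requires the RHS to be a perfect cube.
Strategy: iterate y from -40 to 40, compute RHS = 6·y³ + 17, and check whether it is a (positive or negative) perfect cube.
Check small values of y:
  y = 0: RHS = 17 is not a perfect cube.
  y = 1: RHS = 23 is not a perfect cube.
  y = -1: RHS = 11 is not a perfect cube.
  y = 2: RHS = 65 is not a perfect cube.
  y = -2: RHS = -31 is not a perfect cube.
  y = 3: RHS = 179 is not a perfect cube.
  y = -3: RHS = -145 is not a perfect cube.
Continuing the search up to |y| = 40 finds no solutions either.
No (x, y) in the scanned range satisfies the equation.

No integer solutions with |y| ≤ 40.


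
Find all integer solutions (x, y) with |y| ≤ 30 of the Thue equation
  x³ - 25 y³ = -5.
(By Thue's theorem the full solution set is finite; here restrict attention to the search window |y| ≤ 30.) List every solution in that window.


The equation is x³ - 25y³ = -5. For fixed y, x³ = 25·y³ − 5, so a solution requires the RHS to be a perfect cube.
Strategy: iterate y from -30 to 30, compute RHS = 25·y³ − 5, and check whether it is a (positive or negative) perfect cube.
Check small values of y:
  y = 0: RHS = -5 is not a perfect cube.
  y = 1: RHS = 20 is not a perfect cube.
  y = -1: RHS = -30 is not a perfect cube.
  y = 2: RHS = 195 is not a perfect cube.
  y = -2: RHS = -205 is not a perfect cube.
  y = 3: RHS = 670 is not a perfect cube.
  y = -3: RHS = -680 is not a perfect cube.
Continuing the search up to |y| = 30 finds no solutions either.
No (x, y) in the scanned range satisfies the equation.

No integer solutions with |y| ≤ 30.


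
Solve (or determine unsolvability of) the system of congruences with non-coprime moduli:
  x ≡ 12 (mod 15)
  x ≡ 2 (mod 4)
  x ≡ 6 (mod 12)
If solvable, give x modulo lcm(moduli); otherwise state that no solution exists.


Moduli 15, 4, 12 are not pairwise coprime, so CRT works modulo lcm(m_i) when all pairwise compatibility conditions hold.
Pairwise compatibility: gcd(m_i, m_j) must divide a_i - a_j for every pair.
Merge one congruence at a time:
  Start: x ≡ 12 (mod 15).
  Combine with x ≡ 2 (mod 4): gcd(15, 4) = 1; 2 - 12 = -10, which IS divisible by 1, so compatible.
    Write x = 12 + 15·t and substitute into x ≡ 2 (mod 4): 15·t ≡ 2 − 12 = -10 (mod 4).
    Reduce coefficients mod 4: 3·t ≡ 2 (mod 4).
    The inverse of 3 mod 4 is 3 (since 3·3 = 9 = 2·4 + 1), so t ≡ 3·2 = 6 ≡ 2 (mod 4).
    Then x = 12 + 15·2 = 42, valid modulo lcm(15, 4) = 60: x ≡ 42 (mod 60).
  Combine with x ≡ 6 (mod 12): gcd(60, 12) = 12; 6 - 42 = -36, which IS divisible by 12, so compatible.
    Write x = 42 + 60·t and substitute into x ≡ 6 (mod 12): 60·t ≡ 6 − 42 = -36 (mod 12).
    Divide the congruence (and modulus) by g = 12: 5·t ≡ -3 (mod 1).
    Modulo 1 every t works; take t = 0.
    Then x = 42 + 60·0 = 42, valid modulo lcm(60, 12) = 60: x ≡ 42 (mod 60).
Verify: 42 mod 15 = 12, 42 mod 4 = 2, 42 mod 12 = 6.

x ≡ 42 (mod 60).


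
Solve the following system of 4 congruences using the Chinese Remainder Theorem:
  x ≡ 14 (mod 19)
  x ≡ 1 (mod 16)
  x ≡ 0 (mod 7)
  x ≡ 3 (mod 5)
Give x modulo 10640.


Product of moduli M = 19 · 16 · 7 · 5 = 10640.
Merge one congruence at a time:
  Start: x ≡ 14 (mod 19).
  Combine with x ≡ 1 (mod 16); new modulus lcm = 304.
    Write x = 14 + 19·t and substitute into x ≡ 1 (mod 16): 19·t ≡ 1 − 14 = -13 (mod 16).
    Reduce coefficients mod 16: 3·t ≡ 3 (mod 16).
    The inverse of 3 mod 16 is 11 (since 3·11 = 33 = 2·16 + 1), so t ≡ 11·3 = 33 ≡ 1 (mod 16).
    Then x = 14 + 19·1 = 33, valid modulo lcm(19, 16) = 304: x ≡ 33 (mod 304).
  Combine with x ≡ 0 (mod 7); new modulus lcm = 2128.
    Write x = 33 + 304·t and substitute into x ≡ 0 (mod 7): 304·t ≡ 0 − 33 = -33 (mod 7).
    Reduce coefficients mod 7: 3·t ≡ 2 (mod 7).
    The inverse of 3 mod 7 is 5 (since 3·5 = 15 = 2·7 + 1), so t ≡ 5·2 = 10 ≡ 3 (mod 7).
    Then x = 33 + 304·3 = 945, valid modulo lcm(304, 7) = 2128: x ≡ 945 (mod 2128).
  Combine with x ≡ 3 (mod 5); new modulus lcm = 10640.
    Write x = 945 + 2128·t and substitute into x ≡ 3 (mod 5): 2128·t ≡ 3 − 945 = -942 (mod 5).
    Reduce coefficients mod 5: 3·t ≡ 3 (mod 5).
    The inverse of 3 mod 5 is 2 (since 3·2 = 6 = 1·5 + 1), so t ≡ 2·3 = 6 ≡ 1 (mod 5).
    Then x = 945 + 2128·1 = 3073, valid modulo lcm(2128, 5) = 10640: x ≡ 3073 (mod 10640).
Verify against each original: 3073 mod 19 = 14, 3073 mod 16 = 1, 3073 mod 7 = 0, 3073 mod 5 = 3.

x ≡ 3073 (mod 10640).


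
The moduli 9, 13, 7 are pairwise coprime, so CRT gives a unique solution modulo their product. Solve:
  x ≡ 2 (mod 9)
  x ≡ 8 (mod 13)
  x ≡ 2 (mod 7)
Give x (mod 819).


Moduli 9, 13, 7 are pairwise coprime; by CRT there is a unique solution modulo M = 9 · 13 · 7 = 819.
Solve pairwise, accumulating the modulus:
  Start with x ≡ 2 (mod 9).
  Combine with x ≡ 8 (mod 13): since gcd(9, 13) = 1, we get a unique residue mod 117.
    Write x = 2 + 9·t and substitute into x ≡ 8 (mod 13): 9·t ≡ 8 − 2 = 6 (mod 13).
    The inverse of 9 mod 13 is 3 (since 9·3 = 27 = 2·13 + 1), so t ≡ 3·6 = 18 ≡ 5 (mod 13).
    Then x = 2 + 9·5 = 47, valid modulo lcm(9, 13) = 117: x ≡ 47 (mod 117).
  Combine with x ≡ 2 (mod 7): since gcd(117, 7) = 1, we get a unique residue mod 819.
    Write x = 47 + 117·t and substitute into x ≡ 2 (mod 7): 117·t ≡ 2 − 47 = -45 (mod 7).
    Reduce coefficients mod 7: 5·t ≡ 4 (mod 7).
    The inverse of 5 mod 7 is 3 (since 5·3 = 15 = 2·7 + 1), so t ≡ 3·4 = 12 ≡ 5 (mod 7).
    Then x = 47 + 117·5 = 632, valid modulo lcm(117, 7) = 819: x ≡ 632 (mod 819).
Verify: 632 mod 9 = 2 ✓, 632 mod 13 = 8 ✓, 632 mod 7 = 2 ✓.

x ≡ 632 (mod 819).


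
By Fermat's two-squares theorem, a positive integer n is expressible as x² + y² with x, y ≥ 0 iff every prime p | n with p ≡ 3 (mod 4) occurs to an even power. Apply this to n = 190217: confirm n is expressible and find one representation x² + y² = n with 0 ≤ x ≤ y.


Step 1: Factor n = 190217 = 37 · 53 · 97.
Step 2: Check the mod-4 condition on each prime factor: 37 ≡ 1 (mod 4), exponent 1; 53 ≡ 1 (mod 4), exponent 1; 97 ≡ 1 (mod 4), exponent 1.
All primes ≡ 3 (mod 4) appear to even exponent (or don't appear), so by the two-squares theorem n IS expressible as a sum of two squares.
Step 3: Build a representation. Here n = 37 · 53 · 97 is a product of primes ≡ 1 (mod 4). Each prime p ≡ 1 (mod 4) is itself a sum of two squares; find a² by testing p − a² for a perfect square:
  37: 37 − 1² = 36 = 6² ⇒ 37 = 1² + 6².
  53: 53 − 1² = 52, 53 − 2² = 49 = 7² ⇒ 53 = 2² + 7².
  97: 97 − 1² = 96, 97 − 2² = 93, 97 − 3² = 88, 97 − 4² = 81 = 9² ⇒ 97 = 4² + 9².
  Combine using the Brahmagupta–Fibonacci identity (a² + b²)(c² + d²) = (ac − bd)² + (ad + bc)² = (ac + bd)² + (ad − bc)²:
  37 · 53 = 1961: from (1² + 6²)(2² + 7²), take (1·2 − 6·7, 1·7 + 6·2) = (2 − 42, 7 + 12) = (-40, 19); dropping signs (only squares matter) gives (40, 19); check 40² + 19² = 1600 + 361 = 1961 ✓.
  1961 · 97 = 190217: from (40² + 19²)(4² + 9²), take (40·4 − 19·9, 40·9 + 19·4) = (160 − 171, 360 + 76) = (-11, 436); dropping signs (only squares matter) gives (11, 436); check 11² + 436² = 121 + 190096 = 190217 ✓.
Step 4: Order so x ≤ y and verify: 11² + 436² = 121 + 190096 = 190217 = n. ✓

n = 190217 = 11² + 436² (one valid representation with x ≤ y).


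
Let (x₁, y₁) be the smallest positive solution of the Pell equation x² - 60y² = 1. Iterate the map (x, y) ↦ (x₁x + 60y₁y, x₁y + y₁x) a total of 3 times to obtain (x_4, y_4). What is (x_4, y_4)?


Step 1: Find the fundamental solution (x₁, y₁) of x² - 60y² = 1.
  Expand √60 as a continued fraction. a₀ = ⌊√60⌋ = 7; iterate m_{k+1} = d_k·a_k − m_k, d_{k+1} = (60 − m_{k+1}²)/d_k, a_{k+1} = ⌊(a₀ + m_{k+1})/d_{k+1}⌋ (starting m₀ = 0, d₀ = 1), with convergents p_k = a_k·p_{k-1} + p_{k-2}, q_k = a_k·q_{k-1} + q_{k-2} (p₋₁ = 1, q₋₁ = 0):
  k = 0: a₀ = 7; p₀/q₀ = 7/1; p₀² − 60·q₀² = 49 − 60 = -11.
  k = 1: m = 7, d = 11, a = ⌊(7 + 7)/11⌋ = 1; p/q = (1·7 + 1)/(1·1 + 0) = 8/1; p² − 60·q² = 64 − 60 = 4.
  k = 2: m = 4, d = 4, a = ⌊(7 + 4)/4⌋ = 2; p/q = (2·8 + 7)/(2·1 + 1) = 23/3; p² − 60·q² = 529 − 540 = -11.
  k = 3: m = 4, d = 11, a = ⌊(7 + 4)/11⌋ = 1; p/q = (1·23 + 8)/(1·3 + 1) = 31/4; p² − 60·q² = 961 − 960 = 1.
  The first convergent with p² − 60·q² = 1 gives the fundamental solution (x₁, y₁) = (31, 4).
Step 2: Apply the recurrence (x_{n+1}, y_{n+1}) = (x₁x_n + 60y₁y_n, x₁y_n + y₁x_n) repeatedly.
  From (x_1, y_1) = (31, 4): x_2 = 31·31 + 60·4·4 = 1921; y_2 = 31·4 + 4·31 = 248.
  From (x_2, y_2) = (1921, 248): x_3 = 31·1921 + 60·4·248 = 119071; y_3 = 31·248 + 4·1921 = 15372.
  From (x_3, y_3) = (119071, 15372): x_4 = 31·119071 + 60·4·15372 = 7380481; y_4 = 31·15372 + 4·119071 = 952816.
Step 3: Verify x_4² - 60·y_4² = 54471499791361 - 54471499791360 = 1 (should be 1). ✓

(x_1, y_1) = (31, 4); (x_4, y_4) = (7380481, 952816).


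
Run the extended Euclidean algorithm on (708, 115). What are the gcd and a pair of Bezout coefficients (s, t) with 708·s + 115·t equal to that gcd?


Euclidean algorithm on (708, 115) — divide until remainder is 0:
  708 = 6 · 115 + 18
  115 = 6 · 18 + 7
  18 = 2 · 7 + 4
  7 = 1 · 4 + 3
  4 = 1 · 3 + 1
  3 = 3 · 1 + 0
gcd(708, 115) = 1.
Track Bezout coefficients alongside the remainders: start with r₀ = 708 = a·1 + b·0 (s = 1, t = 0) and r₁ = 115 = a·0 + b·1 (s = 0, t = 1); each new remainder r_{k+1} = r_{k-1} − q_k·r_k inherits s_{k+1} = s_{k-1} − q_k·s_k, t_{k+1} = t_{k-1} − q_k·t_k, so r_k = a·s_k + b·t_k at every step:
  q = 6: r = 18, s = 1 − 6·0 = 1, t = 0 − 6·1 = -6  (check: 708·1 + 115·(-6) = 18)
  q = 6: r = 7, s = 0 − 6·1 = -6, t = 1 − 6·(-6) = 37  (check: 708·(-6) + 115·37 = 7)
  q = 2: r = 4, s = 1 − 2·(-6) = 13, t = -6 − 2·37 = -80  (check: 708·13 + 115·(-80) = 4)
  q = 1: r = 3, s = -6 − 1·13 = -19, t = 37 − 1·(-80) = 117  (check: 708·(-19) + 115·117 = 3)
  q = 1: r = 1, s = 13 − 1·(-19) = 32, t = -80 − 1·117 = -197  (check: 708·32 + 115·(-197) = 1)
The row with r = 1 (the gcd) gives the Bezout coefficients s = 32, t = -197.
Result: 708 · (32) + 115 · (-197) = 1.

gcd(708, 115) = 1; s = 32, t = -197 (check: 708·32 + 115·(-197) = 1).


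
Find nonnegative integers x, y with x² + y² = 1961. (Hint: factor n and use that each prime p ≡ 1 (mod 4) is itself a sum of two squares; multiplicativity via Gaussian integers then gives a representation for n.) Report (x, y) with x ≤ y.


Step 1: Factor n = 1961 = 37 · 53.
Step 2: Check the mod-4 condition on each prime factor: 37 ≡ 1 (mod 4), exponent 1; 53 ≡ 1 (mod 4), exponent 1.
All primes ≡ 3 (mod 4) appear to even exponent (or don't appear), so by the two-squares theorem n IS expressible as a sum of two squares.
Step 3: Build a representation. Here n = 37 · 53 is a product of primes ≡ 1 (mod 4). Each prime p ≡ 1 (mod 4) is itself a sum of two squares; find a² by testing p − a² for a perfect square:
  37: 37 − 1² = 36 = 6² ⇒ 37 = 1² + 6².
  53: 53 − 1² = 52, 53 − 2² = 49 = 7² ⇒ 53 = 2² + 7².
  Combine using the Brahmagupta–Fibonacci identity (a² + b²)(c² + d²) = (ac − bd)² + (ad + bc)² = (ac + bd)² + (ad − bc)²:
  37 · 53 = 1961: from (1² + 6²)(2² + 7²), take (1·2 − 6·7, 1·7 + 6·2) = (2 − 42, 7 + 12) = (-40, 19); dropping signs (only squares matter) gives (40, 19); check 40² + 19² = 1600 + 361 = 1961 ✓.
Step 4: Order so x ≤ y and verify: 19² + 40² = 361 + 1600 = 1961 = n. ✓

n = 1961 = 19² + 40² (one valid representation with x ≤ y).


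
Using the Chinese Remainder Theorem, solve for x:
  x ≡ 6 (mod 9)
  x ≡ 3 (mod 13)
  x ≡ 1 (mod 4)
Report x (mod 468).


Moduli 9, 13, 4 are pairwise coprime; by CRT there is a unique solution modulo M = 9 · 13 · 4 = 468.
Solve pairwise, accumulating the modulus:
  Start with x ≡ 6 (mod 9).
  Combine with x ≡ 3 (mod 13): since gcd(9, 13) = 1, we get a unique residue mod 117.
    Write x = 6 + 9·t and substitute into x ≡ 3 (mod 13): 9·t ≡ 3 − 6 = -3 (mod 13).
    Reduce coefficients mod 13: 9·t ≡ 10 (mod 13).
    The inverse of 9 mod 13 is 3 (since 9·3 = 27 = 2·13 + 1), so t ≡ 3·10 = 30 ≡ 4 (mod 13).
    Then x = 6 + 9·4 = 42, valid modulo lcm(9, 13) = 117: x ≡ 42 (mod 117).
  Combine with x ≡ 1 (mod 4): since gcd(117, 4) = 1, we get a unique residue mod 468.
    Write x = 42 + 117·t and substitute into x ≡ 1 (mod 4): 117·t ≡ 1 − 42 = -41 (mod 4).
    Reduce coefficients mod 4: 1·t ≡ 3 (mod 4).
    So t ≡ 3 (mod 4).
    Then x = 42 + 117·3 = 393, valid modulo lcm(117, 4) = 468: x ≡ 393 (mod 468).
Verify: 393 mod 9 = 6 ✓, 393 mod 13 = 3 ✓, 393 mod 4 = 1 ✓.

x ≡ 393 (mod 468).


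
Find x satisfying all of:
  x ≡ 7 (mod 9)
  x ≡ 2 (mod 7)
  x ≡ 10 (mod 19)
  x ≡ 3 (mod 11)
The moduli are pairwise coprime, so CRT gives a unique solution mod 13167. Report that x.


Product of moduli M = 9 · 7 · 19 · 11 = 13167.
Merge one congruence at a time:
  Start: x ≡ 7 (mod 9).
  Combine with x ≡ 2 (mod 7); new modulus lcm = 63.
    Write x = 7 + 9·t and substitute into x ≡ 2 (mod 7): 9·t ≡ 2 − 7 = -5 (mod 7).
    Reduce coefficients mod 7: 2·t ≡ 2 (mod 7).
    The inverse of 2 mod 7 is 4 (since 2·4 = 8 = 1·7 + 1), so t ≡ 4·2 = 8 ≡ 1 (mod 7).
    Then x = 7 + 9·1 = 16, valid modulo lcm(9, 7) = 63: x ≡ 16 (mod 63).
  Combine with x ≡ 10 (mod 19); new modulus lcm = 1197.
    Write x = 16 + 63·t and substitute into x ≡ 10 (mod 19): 63·t ≡ 10 − 16 = -6 (mod 19).
    Reduce coefficients mod 19: 6·t ≡ 13 (mod 19).
    The inverse of 6 mod 19 is 16 (since 6·16 = 96 = 5·19 + 1), so t ≡ 16·13 = 208 ≡ 18 (mod 19).
    Then x = 16 + 63·18 = 1150, valid modulo lcm(63, 19) = 1197: x ≡ 1150 (mod 1197).
  Combine with x ≡ 3 (mod 11); new modulus lcm = 13167.
    Write x = 1150 + 1197·t and substitute into x ≡ 3 (mod 11): 1197·t ≡ 3 − 1150 = -1147 (mod 11).
    Reduce coefficients mod 11: 9·t ≡ 8 (mod 11).
    The inverse of 9 mod 11 is 5 (since 9·5 = 45 = 4·11 + 1), so t ≡ 5·8 = 40 ≡ 7 (mod 11).
    Then x = 1150 + 1197·7 = 9529, valid modulo lcm(1197, 11) = 13167: x ≡ 9529 (mod 13167).
Verify against each original: 9529 mod 9 = 7, 9529 mod 7 = 2, 9529 mod 19 = 10, 9529 mod 11 = 3.

x ≡ 9529 (mod 13167).
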